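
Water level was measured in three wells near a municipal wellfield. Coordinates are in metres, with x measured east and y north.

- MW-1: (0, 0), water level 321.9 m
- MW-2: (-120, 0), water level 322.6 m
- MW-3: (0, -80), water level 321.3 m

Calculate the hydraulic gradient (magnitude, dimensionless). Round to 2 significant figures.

0.0095

∂h/∂x = (322.6 − 321.9) / (-120 − 0) = -0.005833
∂h/∂y = (321.3 − 321.9) / (-80 − 0) = +0.007500
|∇h| = √(-0.005833² + 0.007500²) = 0.009501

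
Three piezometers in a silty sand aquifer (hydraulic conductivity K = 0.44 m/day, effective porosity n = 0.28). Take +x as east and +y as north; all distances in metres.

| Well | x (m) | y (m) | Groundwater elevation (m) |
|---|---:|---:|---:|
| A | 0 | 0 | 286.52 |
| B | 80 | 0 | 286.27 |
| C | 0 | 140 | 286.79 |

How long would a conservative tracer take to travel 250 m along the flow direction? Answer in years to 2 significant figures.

120 years

∂h/∂x = (286.27 − 286.52) / (80 − 0) = -0.003125
∂h/∂y = (286.79 − 286.52) / (140 − 0) = +0.001929
|∇h| = √(-0.003125² + 0.001929²) = 0.003672
Seepage velocity v = K·i/n = 0.44 × 0.003672 / 0.28 = 0.00577 m/day.
t = 250 / 0.00577 = 4.333e+04 days = 119 years.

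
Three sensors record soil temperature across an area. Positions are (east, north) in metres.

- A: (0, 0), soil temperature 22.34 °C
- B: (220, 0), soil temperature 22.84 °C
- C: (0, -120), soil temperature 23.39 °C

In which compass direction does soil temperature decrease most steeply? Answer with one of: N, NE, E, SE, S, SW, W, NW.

N

∂T/∂x = (22.84 − 22.34) / (220 − 0) = +0.002273
∂T/∂y = (23.39 − 22.34) / (-120 − 0) = -0.008750
Steepest decrease is along −∇f = (-0.002273 E, +0.008750 N) → north.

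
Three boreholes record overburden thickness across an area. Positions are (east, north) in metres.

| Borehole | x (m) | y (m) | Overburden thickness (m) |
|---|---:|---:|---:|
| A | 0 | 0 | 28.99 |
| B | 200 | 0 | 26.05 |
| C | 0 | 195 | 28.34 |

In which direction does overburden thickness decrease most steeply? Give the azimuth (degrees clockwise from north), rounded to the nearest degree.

∂d/∂x = (26.05 − 28.99) / (200 − 0) = -0.01470
∂d/∂y = (28.34 − 28.99) / (195 − 0) = -0.003333
Steepest decrease is along −∇f: components (+0.01470 E, +0.003333 N).
Azimuth = atan2(+0.01470, +0.003333) = 77.2° ≈ 077°.

077°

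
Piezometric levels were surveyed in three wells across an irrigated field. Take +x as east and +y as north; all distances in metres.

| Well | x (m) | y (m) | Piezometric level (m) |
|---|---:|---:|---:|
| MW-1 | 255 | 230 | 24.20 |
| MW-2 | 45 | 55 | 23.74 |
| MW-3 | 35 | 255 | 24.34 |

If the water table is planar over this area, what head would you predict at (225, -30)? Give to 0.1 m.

Three-point gradient (reference MW-1): Δ to MW-2 = (-210, -175, -0.46), Δ to MW-3 = (-220, 25, +0.14).
∂h/∂x = -0.0002971, ∂h/∂y = +0.002985 (det = -43750).
h(225, -30) = 24.20 + (-0.0002971)·(-30) + (+0.002985)·(-260) = 24.20 +0.009 -0.776 = 23.433 m.

23.4 m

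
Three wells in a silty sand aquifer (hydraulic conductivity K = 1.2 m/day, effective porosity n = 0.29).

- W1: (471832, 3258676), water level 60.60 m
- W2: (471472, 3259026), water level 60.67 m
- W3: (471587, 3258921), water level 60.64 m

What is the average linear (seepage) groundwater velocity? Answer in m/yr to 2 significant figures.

Taking W1 as reference: W2−W1 = (-360, 350, +0.07); W3−W1 = (-245, 245, +0.04).
Determinant of the coordinate differences = (-360)·245 − (-245)·350 = -2450.
∂h/∂x = [(+0.07)·245 − (+0.04)·350] / -2450 = -0.001286
∂h/∂y = [(-360)·(+0.04) − (-245)·(+0.07)] / -2450 = -0.001122
|∇h| = √(-0.001286² + -0.001122²) = 0.001707
Seepage velocity v = K·i/n = 1.2 × 0.001707 / 0.29 = 0.007063 m/day = 2.58 m/yr.

2.6 m/yr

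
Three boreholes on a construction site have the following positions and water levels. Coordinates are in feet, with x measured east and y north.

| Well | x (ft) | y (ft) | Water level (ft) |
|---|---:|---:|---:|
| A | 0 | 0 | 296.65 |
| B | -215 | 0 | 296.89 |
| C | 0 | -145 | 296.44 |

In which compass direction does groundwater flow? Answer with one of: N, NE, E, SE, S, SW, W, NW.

∂h/∂x = (296.89 − 296.65) / (-215 − 0) = -0.001116
∂h/∂y = (296.44 − 296.65) / (-145 − 0) = +0.001448
Flow = −∇h = (+0.001116 east, -0.001448 north), which points southeast.

SE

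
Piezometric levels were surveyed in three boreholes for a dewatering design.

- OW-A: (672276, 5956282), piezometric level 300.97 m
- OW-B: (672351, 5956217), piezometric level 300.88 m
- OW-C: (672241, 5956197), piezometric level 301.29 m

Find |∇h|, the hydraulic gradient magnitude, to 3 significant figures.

With h = a·x + b·y + c and OW-A as origin, the differences give:
  75·a + (-65)·b = -0.09
  (-35)·a + (-85)·b = +0.32
Eliminate b (×(-85) and ×(-65), subtract): -8650·a = 28.450 → a = ∂h/∂x = -0.003289
Back-substitute: b = ∂h/∂y = -0.002410.
|∇h| = √(-0.003289² + -0.002410²) = 0.004077

0.00408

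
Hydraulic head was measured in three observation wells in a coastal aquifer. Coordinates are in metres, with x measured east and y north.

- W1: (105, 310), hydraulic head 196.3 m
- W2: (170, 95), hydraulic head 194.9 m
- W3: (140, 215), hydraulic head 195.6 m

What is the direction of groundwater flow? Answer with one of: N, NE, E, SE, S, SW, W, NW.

Taking W1 as reference: W2−W1 = (65, -215, -1.4); W3−W1 = (35, -95, -0.7).
Solve a·Δx + b·Δy = Δh: det = 65·(-95) − 35·(-215) = 1350.
∂h/∂x = [(-1.4)·(-95) − (-0.7)·(-215)] / 1350 = -0.01296
∂h/∂y = [65·(-0.7) − 35·(-1.4)] / 1350 = +0.002593
Flow = −∇h = (+0.01296 east, -0.002593 north), which points east.

E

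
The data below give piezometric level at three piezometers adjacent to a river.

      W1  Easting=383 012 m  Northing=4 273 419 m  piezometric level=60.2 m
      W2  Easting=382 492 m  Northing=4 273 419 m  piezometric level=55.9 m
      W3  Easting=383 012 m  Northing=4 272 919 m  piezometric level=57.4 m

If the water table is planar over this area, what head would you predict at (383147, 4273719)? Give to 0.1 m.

∂h/∂x = (55.9 − 60.2) / (382492 − 383012) = +0.008269
∂h/∂y = (57.4 − 60.2) / (4272919 − 4273419) = +0.005600
h(383147, 4273719) = 60.2 + (+0.008269)·(135) + (+0.005600)·(300) = 60.2 +1.116 +1.680 = 62.996 m.

63.0 m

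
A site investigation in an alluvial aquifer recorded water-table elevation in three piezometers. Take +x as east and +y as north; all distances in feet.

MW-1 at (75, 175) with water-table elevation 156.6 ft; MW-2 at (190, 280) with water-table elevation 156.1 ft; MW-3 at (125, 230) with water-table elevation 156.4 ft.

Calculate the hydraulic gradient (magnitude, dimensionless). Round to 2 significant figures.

0.0063

With h = a·x + b·y + c and MW-1 as origin, the differences give:
  115·a + 105·b = -0.5
  50·a + 55·b = -0.2
Eliminate b (×55 and ×105, subtract): 1075·a = -6.50 → a = ∂h/∂x = -0.006047
Back-substitute: b = ∂h/∂y = +0.001860.
|∇h| = √(-0.006047² + 0.001860²) = 0.006327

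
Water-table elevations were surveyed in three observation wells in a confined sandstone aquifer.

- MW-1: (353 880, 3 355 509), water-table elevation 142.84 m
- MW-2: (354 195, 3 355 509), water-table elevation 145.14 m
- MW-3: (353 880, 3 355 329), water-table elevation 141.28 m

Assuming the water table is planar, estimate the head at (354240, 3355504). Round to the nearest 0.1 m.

145.4 m

∂h/∂x = (145.14 − 142.84) / (354195 − 353880) = +0.007302
∂h/∂y = (141.28 − 142.84) / (3355329 − 3355509) = +0.008667
h(354240, 3355504) = 142.84 + (+0.007302)·(360) + (+0.008667)·(-5) = 142.84 +2.629 -0.043 = 145.425 m.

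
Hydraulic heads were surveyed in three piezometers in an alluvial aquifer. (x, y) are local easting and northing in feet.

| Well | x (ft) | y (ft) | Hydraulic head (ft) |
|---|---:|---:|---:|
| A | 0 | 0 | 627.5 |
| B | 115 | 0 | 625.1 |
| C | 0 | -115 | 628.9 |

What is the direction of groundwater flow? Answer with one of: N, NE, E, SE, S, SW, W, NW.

∂h/∂x = (625.1 − 627.5) / (115 − 0) = -0.02087
∂h/∂y = (628.9 − 627.5) / (-115 − 0) = -0.01217
Flow = −∇h = (+0.02087 east, +0.01217 north), which points northeast.

NE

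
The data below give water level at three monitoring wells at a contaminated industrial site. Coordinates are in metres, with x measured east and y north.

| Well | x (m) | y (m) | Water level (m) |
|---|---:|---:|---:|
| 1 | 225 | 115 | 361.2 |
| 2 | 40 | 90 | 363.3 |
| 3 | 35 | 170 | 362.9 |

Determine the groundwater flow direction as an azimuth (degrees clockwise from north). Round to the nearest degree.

Taking 1 as reference: 2−1 = (-185, -25, +2.1); 3−1 = (-190, 55, +1.7).
Solve a·Δx + b·Δy = Δh: det = (-185)·55 − (-190)·(-25) = -14925.
∂h/∂x = [(+2.1)·55 − (+1.7)·(-25)] / -14925 = -0.01059
∂h/∂y = [(-185)·(+1.7) − (-190)·(+2.1)] / -14925 = -0.005662
Flow direction (−∇h) has components (+0.01059 E, +0.005662 N).
Azimuth = atan2(E, N) = atan2(+0.01059, +0.005662) = 61.9° ≈ 062°.

062°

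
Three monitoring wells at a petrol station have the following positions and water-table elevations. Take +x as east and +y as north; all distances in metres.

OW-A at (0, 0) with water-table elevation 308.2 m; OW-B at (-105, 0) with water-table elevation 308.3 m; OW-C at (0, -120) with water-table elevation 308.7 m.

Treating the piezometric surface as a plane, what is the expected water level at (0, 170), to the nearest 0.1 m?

307.5 m

∂h/∂x = (308.3 − 308.2) / (-105 − 0) = -0.0009524
∂h/∂y = (308.7 − 308.2) / (-120 − 0) = -0.004167
h(0, 170) = 308.2 + (-0.0009524)·(0) + (-0.004167)·(170) = 308.2 -0.000 -0.708 = 307.492 m.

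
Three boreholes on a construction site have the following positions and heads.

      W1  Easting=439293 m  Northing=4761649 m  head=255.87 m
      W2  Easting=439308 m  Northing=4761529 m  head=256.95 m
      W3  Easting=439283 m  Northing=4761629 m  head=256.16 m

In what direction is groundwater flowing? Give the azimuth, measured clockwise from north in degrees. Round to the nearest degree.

041°

With h = a·x + b·y + c and W1 as origin, the differences give:
  15·a + (-120)·b = +1.08
  (-10)·a + (-20)·b = +0.29
Eliminate b (×(-20) and ×(-120), subtract): -1500·a = 13.200 → a = ∂h/∂x = -0.008800
Back-substitute: b = ∂h/∂y = -0.01010.
Flow direction (−∇h) has components (+0.008800 E, +0.01010 N).
Azimuth = atan2(E, N) = atan2(+0.008800, +0.01010) = 41.1° ≈ 041°.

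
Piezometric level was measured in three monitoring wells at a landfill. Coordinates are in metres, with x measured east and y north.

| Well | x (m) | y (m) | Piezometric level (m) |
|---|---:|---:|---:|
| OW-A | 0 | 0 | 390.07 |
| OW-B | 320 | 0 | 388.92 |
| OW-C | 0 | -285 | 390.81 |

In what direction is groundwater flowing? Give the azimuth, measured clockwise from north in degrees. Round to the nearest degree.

∂h/∂x = (388.92 − 390.07) / (320 − 0) = -0.003594
∂h/∂y = (390.81 − 390.07) / (-285 − 0) = -0.002596
Flow direction (−∇h) has components (+0.003594 E, +0.002596 N).
Azimuth = atan2(E, N) = atan2(+0.003594, +0.002596) = 54.2° ≈ 054°.

054°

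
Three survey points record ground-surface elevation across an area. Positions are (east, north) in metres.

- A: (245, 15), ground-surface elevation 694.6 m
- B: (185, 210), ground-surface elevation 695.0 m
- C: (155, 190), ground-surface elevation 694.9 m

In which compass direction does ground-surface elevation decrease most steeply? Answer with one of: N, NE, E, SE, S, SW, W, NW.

SW

Three-point gradient (reference A): Δ to B = (-60, 195, +0.4), Δ to C = (-90, 175, +0.3).
∂z/∂x = +0.001631, ∂z/∂y = +0.002553 (det = 7050).
Steepest decrease is along −∇f = (-0.001631 E, -0.002553 N) → southwest.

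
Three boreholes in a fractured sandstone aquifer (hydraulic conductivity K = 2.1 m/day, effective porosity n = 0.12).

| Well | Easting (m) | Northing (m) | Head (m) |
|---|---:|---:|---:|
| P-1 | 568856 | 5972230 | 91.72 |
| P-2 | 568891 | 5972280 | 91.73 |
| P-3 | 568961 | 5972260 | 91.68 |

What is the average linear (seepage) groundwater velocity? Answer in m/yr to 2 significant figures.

With h = a·x + b·y + c and P-1 as origin, the differences give:
  35·a + 50·b = +0.01
  105·a + 30·b = -0.04
Eliminate b (×30 and ×50, subtract): -4200·a = 2.300 → a = ∂h/∂x = -0.0005476
Back-substitute: b = ∂h/∂y = +0.0005833.
|∇h| = √(-0.0005476² + 0.0005833²) = 0.0008001
Seepage velocity v = K·i/n = 2.1 × 0.0008001 / 0.12 = 0.014 m/day = 5.114 m/yr.

5.1 m/yr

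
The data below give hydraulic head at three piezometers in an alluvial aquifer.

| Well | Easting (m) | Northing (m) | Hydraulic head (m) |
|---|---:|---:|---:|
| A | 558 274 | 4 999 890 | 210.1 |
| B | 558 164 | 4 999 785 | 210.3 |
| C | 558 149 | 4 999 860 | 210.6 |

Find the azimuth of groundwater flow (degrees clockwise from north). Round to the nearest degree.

Taking A as reference: B−A = (-110, -105, +0.2); C−A = (-125, -30, +0.5).
Determinant of the coordinate differences = (-110)·(-30) − (-125)·(-105) = -9825.
∂h/∂x = [(+0.2)·(-30) − (+0.5)·(-105)] / -9825 = -0.004733
∂h/∂y = [(-110)·(+0.5) − (-125)·(+0.2)] / -9825 = +0.003053
Flow direction (−∇h) has components (+0.004733 E, -0.003053 N).
Azimuth = atan2(E, N) = atan2(+0.004733, -0.003053) = 122.8° ≈ 123°.

123°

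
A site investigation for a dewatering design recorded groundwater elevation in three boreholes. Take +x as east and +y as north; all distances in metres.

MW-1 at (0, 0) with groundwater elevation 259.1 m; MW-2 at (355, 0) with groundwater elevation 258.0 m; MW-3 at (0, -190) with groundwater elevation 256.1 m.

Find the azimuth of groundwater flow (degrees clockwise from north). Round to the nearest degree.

∂h/∂x = (258.0 − 259.1) / (355 − 0) = -0.003099
∂h/∂y = (256.1 − 259.1) / (-190 − 0) = +0.01579
Flow direction (−∇h) has components (+0.003099 E, -0.01579 N).
Azimuth = atan2(E, N) = atan2(+0.003099, -0.01579) = 168.9° ≈ 169°.

169°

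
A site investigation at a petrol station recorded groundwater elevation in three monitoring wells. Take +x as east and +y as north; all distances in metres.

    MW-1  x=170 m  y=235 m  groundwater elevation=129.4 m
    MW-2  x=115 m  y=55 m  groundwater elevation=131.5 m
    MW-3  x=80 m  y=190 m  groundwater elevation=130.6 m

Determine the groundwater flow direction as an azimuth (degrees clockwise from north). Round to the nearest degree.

045°

Taking MW-1 as reference: MW-2−MW-1 = (-55, -180, +2.1); MW-3−MW-1 = (-90, -45, +1.2).
Solve a·Δx + b·Δy = Δh: det = (-55)·(-45) − (-90)·(-180) = -13725.
∂h/∂x = [(+2.1)·(-45) − (+1.2)·(-180)] / -13725 = -0.008852
∂h/∂y = [(-55)·(+1.2) − (-90)·(+2.1)] / -13725 = -0.008962
Flow direction (−∇h) has components (+0.008852 E, +0.008962 N).
Azimuth = atan2(E, N) = atan2(+0.008852, +0.008962) = 44.6° ≈ 045°.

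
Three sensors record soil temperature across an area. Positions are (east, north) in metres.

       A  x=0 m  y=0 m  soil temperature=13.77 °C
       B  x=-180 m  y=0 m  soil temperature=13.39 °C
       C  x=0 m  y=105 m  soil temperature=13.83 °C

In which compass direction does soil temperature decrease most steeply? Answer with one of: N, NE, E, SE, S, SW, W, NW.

∂T/∂x = (13.39 − 13.77) / (-180 − 0) = +0.002111
∂T/∂y = (13.83 − 13.77) / (105 − 0) = +0.0005714
Steepest decrease is along −∇f = (-0.002111 E, -0.0005714 N) → west.

W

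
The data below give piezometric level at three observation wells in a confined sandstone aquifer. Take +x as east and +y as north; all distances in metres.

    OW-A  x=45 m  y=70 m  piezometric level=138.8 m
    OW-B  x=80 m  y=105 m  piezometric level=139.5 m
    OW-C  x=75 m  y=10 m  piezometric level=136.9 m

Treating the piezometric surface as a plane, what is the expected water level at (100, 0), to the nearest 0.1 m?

136.4 m

Taking OW-A as reference: OW-B−OW-A = (35, 35, +0.7); OW-C−OW-A = (30, -60, -1.9).
Solve a·Δx + b·Δy = Δh: det = 35·(-60) − 30·35 = -3150.
∂h/∂x = [(+0.7)·(-60) − (-1.9)·35] / -3150 = -0.007778
∂h/∂y = [35·(-1.9) − 30·(+0.7)] / -3150 = +0.02778
h(100, 0) = 138.8 + (-0.007778)·(55) + (+0.02778)·(-70) = 138.8 -0.428 -1.944 = 136.428 m.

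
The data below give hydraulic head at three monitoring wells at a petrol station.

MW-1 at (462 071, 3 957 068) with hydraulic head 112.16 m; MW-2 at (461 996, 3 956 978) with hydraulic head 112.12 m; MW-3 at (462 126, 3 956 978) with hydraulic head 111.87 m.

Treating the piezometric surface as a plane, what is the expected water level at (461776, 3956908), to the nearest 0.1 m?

Taking MW-1 as reference: MW-2−MW-1 = (-75, -90, -0.04); MW-3−MW-1 = (55, -90, -0.29).
Solve a·Δx + b·Δy = Δh: det = (-75)·(-90) − 55·(-90) = 11700.
∂h/∂x = [(-0.04)·(-90) − (-0.29)·(-90)] / 11700 = -0.001923
∂h/∂y = [(-75)·(-0.29) − 55·(-0.04)] / 11700 = +0.002047
h(461776, 3956908) = 112.16 + (-0.001923)·(-295) + (+0.002047)·(-160) = 112.16 +0.567 -0.328 = 112.400 m.

112.4 m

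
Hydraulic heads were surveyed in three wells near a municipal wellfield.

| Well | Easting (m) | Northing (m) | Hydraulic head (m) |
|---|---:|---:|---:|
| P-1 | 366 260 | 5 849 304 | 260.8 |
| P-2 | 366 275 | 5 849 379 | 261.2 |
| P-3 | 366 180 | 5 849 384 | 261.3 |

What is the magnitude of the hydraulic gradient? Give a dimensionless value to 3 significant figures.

Three-point gradient (reference P-1): Δ to P-2 = (15, 75, +0.4), Δ to P-3 = (-80, 80, +0.5).
∂h/∂x = -0.0007639, ∂h/∂y = +0.005486 (det = 7200).
|∇h| = √(-0.0007639² + 0.005486²) = 0.005539

0.00554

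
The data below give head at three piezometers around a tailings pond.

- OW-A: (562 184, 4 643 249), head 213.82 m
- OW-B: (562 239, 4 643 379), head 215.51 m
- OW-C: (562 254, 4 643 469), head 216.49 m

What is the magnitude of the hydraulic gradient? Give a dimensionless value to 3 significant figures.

With h = a·x + b·y + c and OW-A as origin, the differences give:
  55·a + 130·b = +1.69
  70·a + 220·b = +2.67
Eliminate b (×220 and ×130, subtract): 3000·a = 24.700 → a = ∂h/∂x = +0.008233
Back-substitute: b = ∂h/∂y = +0.009517.
|∇h| = √(0.008233² + 0.009517²) = 0.01258

0.0126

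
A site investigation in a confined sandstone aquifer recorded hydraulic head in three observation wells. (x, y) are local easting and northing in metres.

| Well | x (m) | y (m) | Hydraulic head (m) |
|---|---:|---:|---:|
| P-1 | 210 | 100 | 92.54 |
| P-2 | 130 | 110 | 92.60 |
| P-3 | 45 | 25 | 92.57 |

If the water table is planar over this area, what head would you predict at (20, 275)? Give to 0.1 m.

Three-point gradient (reference P-1): Δ to P-2 = (-80, 10, +0.06), Δ to P-3 = (-165, -75, +0.03).
∂h/∂x = -0.0006275, ∂h/∂y = +0.0009804 (det = 7650).
h(20, 275) = 92.54 + (-0.0006275)·(-190) + (+0.0009804)·(175) = 92.54 +0.119 +0.172 = 92.831 m.

92.8 m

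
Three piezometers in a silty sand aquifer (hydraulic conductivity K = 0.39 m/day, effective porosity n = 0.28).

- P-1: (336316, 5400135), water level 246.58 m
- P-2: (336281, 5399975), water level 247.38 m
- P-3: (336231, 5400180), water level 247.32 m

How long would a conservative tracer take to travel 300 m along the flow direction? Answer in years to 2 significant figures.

56 years

Taking P-1 as reference: P-2−P-1 = (-35, -160, +0.80); P-3−P-1 = (-85, 45, +0.74).
Determinant of the coordinate differences = (-35)·45 − (-85)·(-160) = -15175.
∂h/∂x = [(+0.80)·45 − (+0.74)·(-160)] / -15175 = -0.01017
∂h/∂y = [(-35)·(+0.74) − (-85)·(+0.80)] / -15175 = -0.002774
|∇h| = √(-0.01017² + -0.002774²) = 0.01054
Seepage velocity v = K·i/n = 0.39 × 0.01054 / 0.28 = 0.01468 m/day.
t = 300 / 0.01468 = 2.044e+04 days = 56 years.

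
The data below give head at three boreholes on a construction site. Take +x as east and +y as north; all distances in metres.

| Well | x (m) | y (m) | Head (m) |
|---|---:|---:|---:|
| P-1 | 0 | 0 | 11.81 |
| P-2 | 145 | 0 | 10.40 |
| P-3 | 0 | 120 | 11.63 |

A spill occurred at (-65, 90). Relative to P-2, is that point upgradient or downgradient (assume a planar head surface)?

∂h/∂x = (10.40 − 11.81) / (145 − 0) = -0.009724
∂h/∂y = (11.63 − 11.81) / (120 − 0) = -0.001500
Head at (-65, 90) = 11.81 + (-0.009724)·(-65) + (-0.001500)·(90) = 12.31 m.
That is higher than the 10.40 m at P-2, so the point is upgradient.

upgradient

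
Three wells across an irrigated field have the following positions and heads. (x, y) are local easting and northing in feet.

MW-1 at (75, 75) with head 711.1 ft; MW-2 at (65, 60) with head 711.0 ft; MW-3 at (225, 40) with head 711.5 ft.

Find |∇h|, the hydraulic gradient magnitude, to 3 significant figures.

With h = a·x + b·y + c and MW-1 as origin, the differences give:
  (-10)·a + (-15)·b = -0.1
  150·a + (-35)·b = +0.4
Eliminate b (×(-35) and ×(-15), subtract): 2600·a = 9.50 → a = ∂h/∂x = +0.003654
Back-substitute: b = ∂h/∂y = +0.004231.
|∇h| = √(0.003654² + 0.004231²) = 0.00559

0.00559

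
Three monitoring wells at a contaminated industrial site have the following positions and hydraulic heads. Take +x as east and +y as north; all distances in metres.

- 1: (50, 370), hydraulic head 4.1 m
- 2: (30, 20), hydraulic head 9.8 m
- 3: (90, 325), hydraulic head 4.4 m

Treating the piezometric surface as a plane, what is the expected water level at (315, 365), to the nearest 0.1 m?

Taking 1 as reference: 2−1 = (-20, -350, +5.7); 3−1 = (40, -45, +0.3).
Determinant of the coordinate differences = (-20)·(-45) − 40·(-350) = 14900.
∂h/∂x = [(+5.7)·(-45) − (+0.3)·(-350)] / 14900 = -0.01017
∂h/∂y = [(-20)·(+0.3) − 40·(+5.7)] / 14900 = -0.01570
h(315, 365) = 4.1 + (-0.01017)·(265) + (-0.01570)·(-5) = 4.1 -2.694 +0.079 = 1.484 m.

1.5 m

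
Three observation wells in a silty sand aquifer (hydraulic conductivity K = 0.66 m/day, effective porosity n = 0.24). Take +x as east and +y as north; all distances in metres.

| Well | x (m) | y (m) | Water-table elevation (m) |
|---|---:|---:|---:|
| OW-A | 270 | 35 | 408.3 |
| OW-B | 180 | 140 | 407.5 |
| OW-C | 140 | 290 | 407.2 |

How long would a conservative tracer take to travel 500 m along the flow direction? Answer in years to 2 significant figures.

52 years

Taking OW-A as reference: OW-B−OW-A = (-90, 105, -0.8); OW-C−OW-A = (-130, 255, -1.1).
Determinant of the coordinate differences = (-90)·255 − (-130)·105 = -9300.
∂h/∂x = [(-0.8)·255 − (-1.1)·105] / -9300 = +0.009516
∂h/∂y = [(-90)·(-1.1) − (-130)·(-0.8)] / -9300 = +0.0005376
|∇h| = √(0.009516² + 0.0005376²) = 0.009531
Seepage velocity v = K·i/n = 0.66 × 0.009531 / 0.24 = 0.02621 m/day.
t = 500 / 0.02621 = 1.908e+04 days = 52.2 years.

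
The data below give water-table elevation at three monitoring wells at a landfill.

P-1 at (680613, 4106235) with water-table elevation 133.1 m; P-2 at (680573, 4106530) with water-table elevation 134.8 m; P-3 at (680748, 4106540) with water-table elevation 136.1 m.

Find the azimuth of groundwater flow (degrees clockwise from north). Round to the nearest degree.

Differences from P-1: to P-2 (Δx, Δy, Δh) = (-40, 295, +1.7); to P-3 = (135, 305, +3.0).
Solve a·Δx + b·Δy = Δh: det = (-40)·305 − 135·295 = -52025.
∂h/∂x = [(+1.7)·305 − (+3.0)·295] / -52025 = +0.007045
∂h/∂y = [(-40)·(+3.0) − 135·(+1.7)] / -52025 = +0.006718
Flow direction (−∇h) has components (-0.007045 E, -0.006718 N).
Azimuth = atan2(E, N) = atan2(-0.007045, -0.006718) = 226.4° ≈ 226°.

226°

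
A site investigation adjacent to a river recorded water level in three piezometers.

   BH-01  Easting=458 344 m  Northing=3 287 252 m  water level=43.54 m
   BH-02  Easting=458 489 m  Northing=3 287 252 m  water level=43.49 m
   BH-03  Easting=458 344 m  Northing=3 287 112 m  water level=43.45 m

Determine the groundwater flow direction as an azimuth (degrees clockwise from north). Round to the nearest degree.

∂h/∂x = (43.49 − 43.54) / (458489 − 458344) = -0.0003448
∂h/∂y = (43.45 − 43.54) / (3287112 − 3287252) = +0.0006429
Flow direction (−∇h) has components (+0.0003448 E, -0.0006429 N).
Azimuth = atan2(E, N) = atan2(+0.0003448, -0.0006429) = 151.8° ≈ 152°.

152°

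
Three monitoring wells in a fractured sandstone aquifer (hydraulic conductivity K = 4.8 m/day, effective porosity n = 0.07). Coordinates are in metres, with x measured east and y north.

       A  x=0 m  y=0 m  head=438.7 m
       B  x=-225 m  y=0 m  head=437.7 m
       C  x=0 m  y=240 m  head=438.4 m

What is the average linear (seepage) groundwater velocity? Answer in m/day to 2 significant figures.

0.32 m/day

∂h/∂x = (437.7 − 438.7) / (-225 − 0) = +0.004444
∂h/∂y = (438.4 − 438.7) / (240 − 0) = -0.001250
|∇h| = √(0.004444² + -0.001250²) = 0.004616
Seepage velocity v = K·i/n = 4.8 × 0.004616 / 0.07 = 0.3165 m/day.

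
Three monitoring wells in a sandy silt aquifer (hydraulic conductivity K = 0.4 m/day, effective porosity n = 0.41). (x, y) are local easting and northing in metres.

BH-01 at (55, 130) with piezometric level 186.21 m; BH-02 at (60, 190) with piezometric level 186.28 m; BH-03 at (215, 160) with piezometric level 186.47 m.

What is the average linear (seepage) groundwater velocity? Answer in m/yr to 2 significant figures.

Three-point gradient (reference BH-01): Δ to BH-02 = (5, 60, +0.07), Δ to BH-03 = (160, 30, +0.26).
∂h/∂x = +0.001429, ∂h/∂y = +0.001048 (det = -9450).
|∇h| = √(0.001429² + 0.001048²) = 0.001772
Seepage velocity v = K·i/n = 0.4 × 0.001772 / 0.41 = 0.001729 m/day = 0.6315 m/yr.

0.63 m/yr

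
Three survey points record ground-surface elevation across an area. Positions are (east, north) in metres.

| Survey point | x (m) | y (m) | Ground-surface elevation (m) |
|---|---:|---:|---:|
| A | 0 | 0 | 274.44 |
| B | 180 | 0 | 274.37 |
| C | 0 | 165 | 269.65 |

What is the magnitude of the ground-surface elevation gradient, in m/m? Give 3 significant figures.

0.0290 m/m

∂z/∂x = (274.37 − 274.44) / (180 − 0) = -0.0003889
∂z/∂y = (269.65 − 274.44) / (165 − 0) = -0.02903
|∇f| = √(-0.0003889² + -0.02903²) = 0.02903 m/m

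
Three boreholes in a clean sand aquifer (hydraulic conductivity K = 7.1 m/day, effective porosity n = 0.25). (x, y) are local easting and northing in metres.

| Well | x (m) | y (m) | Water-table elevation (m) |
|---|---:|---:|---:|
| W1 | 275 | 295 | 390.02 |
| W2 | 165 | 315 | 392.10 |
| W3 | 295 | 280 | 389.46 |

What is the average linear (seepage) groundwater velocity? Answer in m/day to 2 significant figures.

0.64 m/day

With h = a·x + b·y + c and W1 as origin, the differences give:
  (-110)·a + 20·b = +2.08
  20·a + (-15)·b = -0.56
Eliminate b (×(-15) and ×20, subtract): 1250·a = -20.000 → a = ∂h/∂x = -0.01600
Back-substitute: b = ∂h/∂y = +0.01600.
|∇h| = √(-0.01600² + 0.01600²) = 0.02263
Seepage velocity v = K·i/n = 7.1 × 0.02263 / 0.25 = 0.6427 m/day.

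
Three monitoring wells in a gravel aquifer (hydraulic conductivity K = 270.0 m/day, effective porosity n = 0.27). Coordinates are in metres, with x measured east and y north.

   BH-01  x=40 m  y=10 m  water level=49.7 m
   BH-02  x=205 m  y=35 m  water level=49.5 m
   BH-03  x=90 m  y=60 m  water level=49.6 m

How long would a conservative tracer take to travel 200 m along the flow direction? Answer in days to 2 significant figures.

140 days

With h = a·x + b·y + c and BH-01 as origin, the differences give:
  165·a + 25·b = -0.2
  50·a + 50·b = -0.1
Eliminate b (×50 and ×25, subtract): 7000·a = -7.50 → a = ∂h/∂x = -0.001071
Back-substitute: b = ∂h/∂y = -0.0009286.
|∇h| = √(-0.001071² + -0.0009286²) = 0.001418
Seepage velocity v = K·i/n = 270.0 × 0.001418 / 0.27 = 1.418 m/day.
t = 200 / 1.418 = 141 days.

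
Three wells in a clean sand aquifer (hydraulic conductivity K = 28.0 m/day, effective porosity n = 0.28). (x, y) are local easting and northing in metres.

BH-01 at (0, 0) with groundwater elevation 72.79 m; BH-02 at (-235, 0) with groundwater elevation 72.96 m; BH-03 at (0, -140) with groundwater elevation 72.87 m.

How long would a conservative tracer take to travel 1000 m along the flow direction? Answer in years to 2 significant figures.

∂h/∂x = (72.96 − 72.79) / (-235 − 0) = -0.0007234
∂h/∂y = (72.87 − 72.79) / (-140 − 0) = -0.0005714
|∇h| = √(-0.0007234² + -0.0005714²) = 0.0009218
Seepage velocity v = K·i/n = 28.0 × 0.0009218 / 0.28 = 0.09218 m/day.
t = 1000 / 0.09218 = 1.085e+04 days = 29.7 years.

30 years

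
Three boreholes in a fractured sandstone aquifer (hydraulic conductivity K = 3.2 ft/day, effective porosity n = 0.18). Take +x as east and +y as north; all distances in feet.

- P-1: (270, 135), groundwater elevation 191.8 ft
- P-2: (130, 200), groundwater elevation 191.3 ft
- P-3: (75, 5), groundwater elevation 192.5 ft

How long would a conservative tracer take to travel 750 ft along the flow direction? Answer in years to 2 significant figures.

18 years

Taking P-1 as reference: P-2−P-1 = (-140, 65, -0.5); P-3−P-1 = (-195, -130, +0.7).
Solve a·Δx + b·Δy = Δh: det = (-140)·(-130) − (-195)·65 = 30875.
∂h/∂x = [(-0.5)·(-130) − (+0.7)·65] / 30875 = +0.0006316
∂h/∂y = [(-140)·(+0.7) − (-195)·(-0.5)] / 30875 = -0.006332
|∇h| = √(0.0006316² + -0.006332²) = 0.006363
Seepage velocity v = K·i/n = 3.2 × 0.006363 / 0.18 = 0.1131 ft/day.
t = 750 / 0.1131 = 6631 days = 18.2 years.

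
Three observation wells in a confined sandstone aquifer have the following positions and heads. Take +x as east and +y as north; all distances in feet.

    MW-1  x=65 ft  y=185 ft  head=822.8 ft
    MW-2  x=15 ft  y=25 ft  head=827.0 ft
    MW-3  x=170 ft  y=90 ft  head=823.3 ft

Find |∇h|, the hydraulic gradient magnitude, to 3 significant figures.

With h = a·x + b·y + c and MW-1 as origin, the differences give:
  (-50)·a + (-160)·b = +4.2
  105·a + (-95)·b = +0.5
Eliminate b (×(-95) and ×(-160), subtract): 21550·a = -319.00 → a = ∂h/∂x = -0.01480
Back-substitute: b = ∂h/∂y = -0.02162.
|∇h| = √(-0.01480² + -0.02162²) = 0.0262

0.0262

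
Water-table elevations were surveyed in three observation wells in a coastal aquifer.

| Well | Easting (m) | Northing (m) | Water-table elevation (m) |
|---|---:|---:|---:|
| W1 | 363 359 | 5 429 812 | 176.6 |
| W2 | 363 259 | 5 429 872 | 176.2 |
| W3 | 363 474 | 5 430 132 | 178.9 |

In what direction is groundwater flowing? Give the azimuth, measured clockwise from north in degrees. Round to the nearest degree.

Taking W1 as reference: W2−W1 = (-100, 60, -0.4); W3−W1 = (115, 320, +2.3).
Solve a·Δx + b·Δy = Δh: det = (-100)·320 − 115·60 = -38900.
∂h/∂x = [(-0.4)·320 − (+2.3)·60] / -38900 = +0.006838
∂h/∂y = [(-100)·(+2.3) − 115·(-0.4)] / -38900 = +0.004730
Flow direction (−∇h) has components (-0.006838 E, -0.004730 N).
Azimuth = atan2(E, N) = atan2(-0.006838, -0.004730) = 235.3° ≈ 235°.

235°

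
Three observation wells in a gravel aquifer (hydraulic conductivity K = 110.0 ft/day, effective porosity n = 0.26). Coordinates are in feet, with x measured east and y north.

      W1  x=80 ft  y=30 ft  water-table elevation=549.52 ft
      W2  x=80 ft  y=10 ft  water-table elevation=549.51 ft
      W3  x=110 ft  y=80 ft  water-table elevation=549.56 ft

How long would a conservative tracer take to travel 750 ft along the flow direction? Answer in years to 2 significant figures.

With h = a·x + b·y + c and W1 as origin, the differences give:
  0·a + (-20)·b = -0.01
  30·a + 50·b = +0.04
Eliminate b (×50 and ×(-20), subtract): 600·a = 0.300 → a = ∂h/∂x = +0.0005000
Back-substitute: b = ∂h/∂y = +0.0005000.
|∇h| = √(0.0005000² + 0.0005000²) = 0.0007071
Seepage velocity v = K·i/n = 110.0 × 0.0007071 / 0.26 = 0.2992 ft/day.
t = 750 / 0.2992 = 2507 days = 6.86 years.

6.9 years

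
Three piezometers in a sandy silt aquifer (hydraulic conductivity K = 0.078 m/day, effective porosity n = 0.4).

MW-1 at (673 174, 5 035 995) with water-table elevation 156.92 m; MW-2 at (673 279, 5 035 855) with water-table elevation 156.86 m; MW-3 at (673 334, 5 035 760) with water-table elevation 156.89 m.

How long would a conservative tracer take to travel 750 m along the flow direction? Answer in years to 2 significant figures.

Taking MW-1 as reference: MW-2−MW-1 = (105, -140, -0.06); MW-3−MW-1 = (160, -235, -0.03).
Solve a·Δx + b·Δy = Δh: det = 105·(-235) − 160·(-140) = -2275.
∂h/∂x = [(-0.06)·(-235) − (-0.03)·(-140)] / -2275 = -0.004352
∂h/∂y = [105·(-0.03) − 160·(-0.06)] / -2275 = -0.002835
|∇h| = √(-0.004352² + -0.002835²) = 0.005194
Seepage velocity v = K·i/n = 0.078 × 0.005194 / 0.4 = 0.001013 m/day.
t = 750 / 0.001013 = 7.404e+05 days = 2.03e+03 years.

2000 years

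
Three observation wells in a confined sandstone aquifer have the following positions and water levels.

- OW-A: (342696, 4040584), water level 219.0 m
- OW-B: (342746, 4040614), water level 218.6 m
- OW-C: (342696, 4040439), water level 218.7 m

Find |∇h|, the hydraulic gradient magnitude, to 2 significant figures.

Differences from OW-A: to OW-B (Δx, Δy, Δh) = (50, 30, -0.4); to OW-C = (0, -145, -0.3).
Solve a·Δx + b·Δy = Δh: det = 50·(-145) − 0·30 = -7250.
∂h/∂x = [(-0.4)·(-145) − (-0.3)·30] / -7250 = -0.009241
∂h/∂y = [50·(-0.3) − 0·(-0.4)] / -7250 = +0.002069
|∇h| = √(-0.009241² + 0.002069²) = 0.00947

0.0095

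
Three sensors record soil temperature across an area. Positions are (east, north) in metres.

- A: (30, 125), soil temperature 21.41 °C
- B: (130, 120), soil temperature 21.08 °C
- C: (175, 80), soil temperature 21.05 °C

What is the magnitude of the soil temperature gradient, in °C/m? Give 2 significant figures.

With T = a·x + b·y + c and A as origin, the differences give:
  100·a + (-5)·b = -0.33
  145·a + (-45)·b = -0.36
Eliminate b (×(-45) and ×(-5), subtract): -3775·a = 13.050 → a = ∂T/∂x = -0.003457
Back-substitute: b = ∂T/∂y = -0.003139.
|∇f| = √(-0.003457² + -0.003139²) = 0.004669 °C/m

0.0047 °C/m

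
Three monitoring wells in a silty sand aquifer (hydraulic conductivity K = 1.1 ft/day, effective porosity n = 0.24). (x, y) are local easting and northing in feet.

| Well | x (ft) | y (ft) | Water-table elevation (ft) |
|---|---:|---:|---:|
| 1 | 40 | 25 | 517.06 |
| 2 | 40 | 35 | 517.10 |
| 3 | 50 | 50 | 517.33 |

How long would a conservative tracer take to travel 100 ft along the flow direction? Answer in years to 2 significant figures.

Differences from 1: to 2 (Δx, Δy, Δh) = (0, 10, +0.04); to 3 = (10, 25, +0.27).
Determinant of the coordinate differences = 0·25 − 10·10 = -100.
∂h/∂x = [(+0.04)·25 − (+0.27)·10] / -100 = +0.01700
∂h/∂y = [0·(+0.27) − 10·(+0.04)] / -100 = +0.004000
|∇h| = √(0.01700² + 0.004000²) = 0.01746
Seepage velocity v = K·i/n = 1.1 × 0.01746 / 0.24 = 0.08003 ft/day.
t = 100 / 0.08003 = 1250 days = 3.42 years.

3.4 years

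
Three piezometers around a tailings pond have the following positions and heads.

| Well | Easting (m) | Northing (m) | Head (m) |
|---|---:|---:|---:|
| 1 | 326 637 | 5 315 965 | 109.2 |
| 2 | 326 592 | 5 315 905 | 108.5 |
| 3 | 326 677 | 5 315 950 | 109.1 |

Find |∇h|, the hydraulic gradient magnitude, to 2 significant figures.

0.011

With h = a·x + b·y + c and 1 as origin, the differences give:
  (-45)·a + (-60)·b = -0.7
  40·a + (-15)·b = -0.1
Eliminate b (×(-15) and ×(-60), subtract): 3075·a = 4.50 → a = ∂h/∂x = +0.001463
Back-substitute: b = ∂h/∂y = +0.01057.
|∇h| = √(0.001463² + 0.01057²) = 0.01067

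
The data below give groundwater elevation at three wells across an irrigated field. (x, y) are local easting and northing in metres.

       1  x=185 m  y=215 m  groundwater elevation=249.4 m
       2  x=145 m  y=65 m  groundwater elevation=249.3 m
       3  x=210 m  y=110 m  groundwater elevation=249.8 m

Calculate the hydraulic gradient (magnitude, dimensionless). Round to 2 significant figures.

0.0090

Taking 1 as reference: 2−1 = (-40, -150, -0.1); 3−1 = (25, -105, +0.4).
Solve a·Δx + b·Δy = Δh: det = (-40)·(-105) − 25·(-150) = 7950.
∂h/∂x = [(-0.1)·(-105) − (+0.4)·(-150)] / 7950 = +0.008868
∂h/∂y = [(-40)·(+0.4) − 25·(-0.1)] / 7950 = -0.001698
|∇h| = √(0.008868² + -0.001698²) = 0.009029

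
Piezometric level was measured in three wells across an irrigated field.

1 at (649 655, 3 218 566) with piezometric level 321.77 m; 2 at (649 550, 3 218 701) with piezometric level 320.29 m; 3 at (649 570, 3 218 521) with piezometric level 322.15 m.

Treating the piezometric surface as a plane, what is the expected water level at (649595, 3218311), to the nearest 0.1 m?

Taking 1 as reference: 2−1 = (-105, 135, -1.48); 3−1 = (-85, -45, +0.38).
Determinant of the coordinate differences = (-105)·(-45) − (-85)·135 = 16200.
∂h/∂x = [(-1.48)·(-45) − (+0.38)·135] / 16200 = +0.0009444
∂h/∂y = [(-105)·(+0.38) − (-85)·(-1.48)] / 16200 = -0.01023
h(649595, 3218311) = 321.77 + (+0.0009444)·(-60) + (-0.01023)·(-255) = 321.77 -0.057 +2.608 = 324.322 m.

324.3 m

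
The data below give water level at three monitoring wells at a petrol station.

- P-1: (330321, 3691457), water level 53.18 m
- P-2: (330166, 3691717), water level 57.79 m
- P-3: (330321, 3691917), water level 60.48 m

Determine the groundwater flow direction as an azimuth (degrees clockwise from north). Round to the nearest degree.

169°

Differences from P-1: to P-2 (Δx, Δy, Δh) = (-155, 260, +4.61); to P-3 = (0, 460, +7.30).
Solve a·Δx + b·Δy = Δh: det = (-155)·460 − 0·260 = -71300.
∂h/∂x = [(+4.61)·460 − (+7.30)·260] / -71300 = -0.003122
∂h/∂y = [(-155)·(+7.30) − 0·(+4.61)] / -71300 = +0.01587
Flow direction (−∇h) has components (+0.003122 E, -0.01587 N).
Azimuth = atan2(E, N) = atan2(+0.003122, -0.01587) = 168.9° ≈ 169°.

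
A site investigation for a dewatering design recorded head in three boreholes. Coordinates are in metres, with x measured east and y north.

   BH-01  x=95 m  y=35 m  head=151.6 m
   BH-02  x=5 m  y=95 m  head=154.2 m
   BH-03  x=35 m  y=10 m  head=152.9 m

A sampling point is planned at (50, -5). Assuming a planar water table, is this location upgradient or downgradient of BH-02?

downgradient

Taking BH-01 as reference: BH-02−BH-01 = (-90, 60, +2.6); BH-03−BH-01 = (-60, -25, +1.3).
Solve a·Δx + b·Δy = Δh: det = (-90)·(-25) − (-60)·60 = 5850.
∂h/∂x = [(+2.6)·(-25) − (+1.3)·60] / 5850 = -0.02444
∂h/∂y = [(-90)·(+1.3) − (-60)·(+2.6)] / 5850 = +0.006667
Head at (50, -5) = 151.6 + (-0.02444)·(-45) + (+0.006667)·(-40) = 152.43 m.
That is lower than the 154.2 m at BH-02, so the point is downgradient.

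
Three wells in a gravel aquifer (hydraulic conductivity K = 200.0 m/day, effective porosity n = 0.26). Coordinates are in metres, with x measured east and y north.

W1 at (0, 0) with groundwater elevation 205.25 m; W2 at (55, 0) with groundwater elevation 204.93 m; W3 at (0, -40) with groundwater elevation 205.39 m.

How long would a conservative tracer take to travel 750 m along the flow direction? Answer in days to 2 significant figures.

140 days

∂h/∂x = (204.93 − 205.25) / (55 − 0) = -0.005818
∂h/∂y = (205.39 − 205.25) / (-40 − 0) = -0.003500
|∇h| = √(-0.005818² + -0.003500²) = 0.00679
Seepage velocity v = K·i/n = 200.0 × 0.00679 / 0.26 = 5.223 m/day.
t = 750 / 5.223 = 143.6 days.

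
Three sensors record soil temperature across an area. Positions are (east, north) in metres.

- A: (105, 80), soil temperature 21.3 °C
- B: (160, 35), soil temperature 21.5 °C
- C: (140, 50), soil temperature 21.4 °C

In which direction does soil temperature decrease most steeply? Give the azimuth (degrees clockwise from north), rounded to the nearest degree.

225°

With T = a·x + b·y + c and A as origin, the differences give:
  55·a + (-45)·b = +0.2
  35·a + (-30)·b = +0.1
Eliminate b (×(-30) and ×(-45), subtract): -75·a = -1.50 → a = ∂T/∂x = +0.02000
Back-substitute: b = ∂T/∂y = +0.02000.
Steepest decrease is along −∇f: components (-0.02000 E, -0.02000 N).
Azimuth = atan2(-0.02000, -0.02000) = 225.0° ≈ 225°.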